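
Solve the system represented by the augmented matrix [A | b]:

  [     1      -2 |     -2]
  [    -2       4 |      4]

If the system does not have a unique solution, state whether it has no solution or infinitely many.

Row-reduce:
R2 ← R2 + 2·R1.
Rank is 1 with 2 unknowns, leaving x_2 free.

infinitely many solutions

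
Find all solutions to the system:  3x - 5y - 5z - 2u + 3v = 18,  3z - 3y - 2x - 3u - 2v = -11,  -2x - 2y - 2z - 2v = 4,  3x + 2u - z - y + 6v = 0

infinitely many solutions

Row-reduce:
R1 ← R1 / (3).
R2 ← R2 + 2·R1.
R3 ← R3 + 2·R1.
R4 ← R4 − 3·R1.
R2 ← R2 / (-19/3).
R1 ← R1 + 5/3·R2.
R3 ← R3 + 16/3·R2.
R4 ← R4 − 4·R2.
R3 ← R3 / (-96/19).
R1 ← R1 + 30/19·R3.
R2 ← R2 − 1/19·R3.
R4 ← R4 − 72/19·R3.
R4 ← R4 / (3).
R1 ← R1 + 1/4·R4.
R2 ← R2 − 17/24·R4.
R3 ← R3 + 11/24·R4.
Rank is 4 with 5 unknowns, leaving v free.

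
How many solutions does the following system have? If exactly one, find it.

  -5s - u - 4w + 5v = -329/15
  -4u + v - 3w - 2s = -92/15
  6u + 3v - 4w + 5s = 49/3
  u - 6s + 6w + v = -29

Row-reduce the augmented matrix:
R1 ← R1 / (-1).
R2 ← R2 + 4·R1.
R3 ← R3 − 6·R1.
R4 ← R4 − 1·R1.
R2 ← R2 / (-19).
R1 ← R1 + 5·R2.
R3 ← R3 − 33·R2.
R4 ← R4 − 6·R2.
R3 ← R3 / (-103/19).
R1 ← R1 − 11/19·R3.
R2 ← R2 + 13/19·R3.
R4 ← R4 − 116/19·R3.
R4 ← R4 / (179/103).
R1 ← R1 − 96/103·R4.
R2 ← R2 + 179/103·R4.
R3 ← R3 + 119/103·R4.
Reading off the reduced rows gives u = 4/5, v = -3, w = -9/5, s = 8/3.

u = 4/5, v = -3, w = -9/5, s = 8/3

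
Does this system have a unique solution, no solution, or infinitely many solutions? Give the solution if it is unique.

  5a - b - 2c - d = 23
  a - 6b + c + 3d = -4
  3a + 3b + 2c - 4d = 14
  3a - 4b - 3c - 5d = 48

a = 2, b = -2, c = -3, d = -5

Row-reduce the augmented matrix:
R1 ← R1 / (5).
R2 ← R2 − 1·R1.
R3 ← R3 − 3·R1.
R4 ← R4 − 3·R1.
R2 ← R2 / (-29/5).
R1 ← R1 + 1/5·R2.
R3 ← R3 − 18/5·R2.
R4 ← R4 + 17/5·R2.
R3 ← R3 / (118/29).
R1 ← R1 + 13/29·R3.
R2 ← R2 + 7/29·R3.
R4 ← R4 + 76/29·R3.
R4 ← R4 / (-424/59).
R1 ← R1 + 55/118·R4.
R2 ← R2 + 75/118·R4.
R3 ← R3 + 41/118·R4.
Reading off the reduced rows gives a = 2, b = -2, c = -3, d = -5.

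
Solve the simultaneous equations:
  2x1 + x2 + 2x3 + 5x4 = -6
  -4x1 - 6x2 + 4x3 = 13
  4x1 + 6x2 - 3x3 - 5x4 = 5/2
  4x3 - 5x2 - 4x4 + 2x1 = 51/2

x1 = 1/2, x2 = -1/2, x3 = 3, x4 = -5/2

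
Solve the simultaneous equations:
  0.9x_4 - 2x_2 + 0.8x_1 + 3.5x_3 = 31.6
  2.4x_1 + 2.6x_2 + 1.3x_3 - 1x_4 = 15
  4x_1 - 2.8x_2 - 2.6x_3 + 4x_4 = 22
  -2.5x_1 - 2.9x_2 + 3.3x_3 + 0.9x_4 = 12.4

Row-reduce the augmented matrix:
R1 ← R1 / (4/5).
R2 ← R2 − 12/5·R1.
R3 ← R3 − 4·R1.
R4 ← R4 + 5/2·R1.
R2 ← R2 / (43/5).
R1 ← R1 + 5/2·R2.
R3 ← R3 − 36/5·R2.
R4 ← R4 + 183/20·R2.
R3 ← R3 / (-5331/430).
R1 ← R1 − 585/344·R3.
R2 ← R2 + 46/43·R3.
R4 ← R4 − 3061/688·R3.
R4 ← R4 / (75497/106620).
R1 ← R1 − 721/1777·R4.
R2 ← R2 + 6977/10662·R4.
R3 ← R3 + 1117/5331·R4.
Reading off the reduced rows gives x_1 = 6, x_2 = -2, x_3 = 6, x_4 = 2.

x_1 = 6, x_2 = -2, x_3 = 6, x_4 = 2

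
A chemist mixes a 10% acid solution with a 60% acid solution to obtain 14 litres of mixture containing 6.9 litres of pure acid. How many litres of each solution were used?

litres of solution A: 3, litres of solution B: 11

Let a = litres of solution A, b = litres of solution B.
  a + b = 14
  (1/10)a + (3/5)b = 69/10
Row-reduce the augmented matrix:
R2 ← R2 − 1/10·R1.
R2 ← R2 / (1/2).
R1 ← R1 − 1·R2.
Reading off the reduced rows gives a = 3, b = 11.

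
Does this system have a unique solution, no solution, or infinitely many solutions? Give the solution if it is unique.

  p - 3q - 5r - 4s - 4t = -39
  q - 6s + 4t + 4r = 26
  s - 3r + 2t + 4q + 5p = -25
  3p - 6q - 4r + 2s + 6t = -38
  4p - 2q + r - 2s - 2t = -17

p = -4, q = 2, r = 5, s = 0, t = 1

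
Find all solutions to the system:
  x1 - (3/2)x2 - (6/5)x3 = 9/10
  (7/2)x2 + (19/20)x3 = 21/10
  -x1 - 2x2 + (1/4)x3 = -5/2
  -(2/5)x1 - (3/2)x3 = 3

Row-reduce:
R3 ← R3 + 1·R1.
R4 ← R4 + 2/5·R1.
R2 ← R2 / (7/2).
R1 ← R1 + 3/2·R2.
R3 ← R3 + 7/2·R2.
R4 ← R4 + 3/5·R2.
Swap R3 and R4.
R3 ← R3 / (-318/175).
R1 ← R1 + 111/140·R3.
R2 ← R2 − 19/70·R3.
Row 4 reduces to 0 = 1/2, a contradiction. The system is inconsistent.

no solution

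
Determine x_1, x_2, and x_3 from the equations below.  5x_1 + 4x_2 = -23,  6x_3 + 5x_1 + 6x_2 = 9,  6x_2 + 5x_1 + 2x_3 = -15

x_1 = -3, x_2 = -2, x_3 = 6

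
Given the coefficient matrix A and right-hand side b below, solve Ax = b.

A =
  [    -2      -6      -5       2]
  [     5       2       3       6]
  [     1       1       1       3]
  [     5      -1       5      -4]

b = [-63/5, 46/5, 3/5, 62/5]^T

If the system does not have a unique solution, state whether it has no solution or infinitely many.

x_1 = 3, x_2 = 8/5, x_3 = -1, x_4 = -1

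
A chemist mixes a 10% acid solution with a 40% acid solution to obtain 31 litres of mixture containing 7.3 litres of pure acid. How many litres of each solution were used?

Let a = litres of solution A, b = litres of solution B.
  a + b = 31
  (1/10)a + (2/5)b = 73/10
Row-reduce the augmented matrix:
R2 ← R2 − 1/10·R1.
R2 ← R2 / (3/10).
R1 ← R1 − 1·R2.
Reading off the reduced rows gives a = 17, b = 14.

litres of solution A: 17, litres of solution B: 14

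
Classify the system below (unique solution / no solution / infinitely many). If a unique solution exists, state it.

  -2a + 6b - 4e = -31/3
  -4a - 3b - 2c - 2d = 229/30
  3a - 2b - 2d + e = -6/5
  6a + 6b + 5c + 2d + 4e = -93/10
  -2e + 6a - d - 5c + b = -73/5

a = -4/3, b = -3/2, c = 1/2, d = 3/5, e = 1

Row-reduce the augmented matrix:
R1 ← R1 / (-2).
R2 ← R2 + 4·R1.
R3 ← R3 − 3·R1.
R4 ← R4 − 6·R1.
R5 ← R5 − 6·R1.
R2 ← R2 / (-15).
R1 ← R1 + 3·R2.
R3 ← R3 − 7·R2.
R4 ← R4 − 24·R2.
R5 ← R5 − 19·R2.
R3 ← R3 / (-14/15).
R1 ← R1 − 2/5·R3.
R2 ← R2 − 2/15·R3.
R4 ← R4 − 9/5·R3.
R5 ← R5 + 113/15·R3.
R4 ← R4 / (-48/7).
R1 ← R1 + 6/7·R4.
R2 ← R2 + 2/7·R4.
R3 ← R3 − 22/7·R4.
R5 ← R5 − 141/7·R4.
R5 ← R5 / (425/32).
R1 ← R1 + 7/16·R5.
R2 ← R2 + 13/16·R5.
R3 ← R3 − 39/16·R5.
R4 ← R4 + 11/32·R5.
Reading off the reduced rows gives a = -4/3, b = -3/2, c = 1/2, d = 3/5, e = 1.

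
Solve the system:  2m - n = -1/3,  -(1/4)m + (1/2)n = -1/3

m = -2/3, n = -1

From equation 1: n = 1/3 + 2·m.
Substitute into equation 2 and solve: m = -2/3.
Then n = -1.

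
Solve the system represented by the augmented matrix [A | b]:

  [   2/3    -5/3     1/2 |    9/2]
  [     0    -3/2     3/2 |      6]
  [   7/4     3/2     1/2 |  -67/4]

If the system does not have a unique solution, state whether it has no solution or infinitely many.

x_1 = -5, x_2 = -5, x_3 = -1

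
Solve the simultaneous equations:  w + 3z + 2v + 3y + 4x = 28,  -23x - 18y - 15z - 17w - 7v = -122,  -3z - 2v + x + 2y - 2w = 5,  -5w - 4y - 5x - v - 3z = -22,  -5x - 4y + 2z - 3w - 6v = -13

infinitely many solutions

Row-reduce:
R1 ← R1 / (4).
R2 ← R2 + 23·R1.
R3 ← R3 − 1·R1.
R4 ← R4 + 5·R1.
R5 ← R5 + 5·R1.
R2 ← R2 / (-3/4).
R1 ← R1 − 3/4·R2.
R3 ← R3 − 5/4·R2.
R4 ← R4 + 1/4·R2.
R5 ← R5 + 1/4·R2.
Swap R3 and R5.
R3 ← R3 / (5).
R1 ← R1 − 3·R3.
R2 ← R2 + 3·R3.
Swap R4 and R5.
R4 ← R4 / (-21).
R1 ← R1 + 61/5·R4.
R2 ← R2 − 81/5·R4.
R3 ← R3 − 2/5·R4.
Rank is 4 with 5 unknowns, leaving v free.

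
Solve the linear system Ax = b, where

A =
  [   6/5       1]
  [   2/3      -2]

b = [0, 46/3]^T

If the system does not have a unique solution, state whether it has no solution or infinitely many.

x_1 = 5, x_2 = -6

From equation 1: x_2 = 0 − 6/5·x_1.
Substitute into equation 2 and solve: x_1 = 5.
Then x_2 = -6.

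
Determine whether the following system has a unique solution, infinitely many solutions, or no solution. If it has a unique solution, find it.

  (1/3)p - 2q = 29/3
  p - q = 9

p = 5, q = -4

From equation 2: p = 9 + q.
Substitute into equation 1 and solve: q = -4.
Then p = 5.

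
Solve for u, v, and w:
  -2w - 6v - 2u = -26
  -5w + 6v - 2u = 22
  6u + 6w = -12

u = -6, v = 5, w = 4

Row-reduce the augmented matrix:
R1 ← R1 / (-2).
R2 ← R2 + 2·R1.
R3 ← R3 − 6·R1.
R2 ← R2 / (12).
R1 ← R1 − 3·R2.
R3 ← R3 + 18·R2.
R3 ← R3 / (-9/2).
R1 ← R1 − 7/4·R3.
R2 ← R2 + 1/4·R3.
Reading off the reduced rows gives u = -6, v = 5, w = 4.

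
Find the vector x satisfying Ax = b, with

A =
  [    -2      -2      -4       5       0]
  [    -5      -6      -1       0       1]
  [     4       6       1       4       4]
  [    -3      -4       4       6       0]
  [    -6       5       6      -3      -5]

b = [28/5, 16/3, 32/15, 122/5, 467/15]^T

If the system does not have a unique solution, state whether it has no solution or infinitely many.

Row-reduce the augmented matrix:
R1 ← R1 / (-2).
R2 ← R2 + 5·R1.
R3 ← R3 − 4·R1.
R4 ← R4 + 3·R1.
R5 ← R5 + 6·R1.
R2 ← R2 / (-1).
R1 ← R1 − 1·R2.
R3 ← R3 − 2·R2.
R4 ← R4 + 1·R2.
R5 ← R5 − 11·R2.
R3 ← R3 / (11).
R1 ← R1 − 11·R3.
R2 ← R2 + 9·R3.
R4 ← R4 − 1·R3.
R5 ← R5 − 117·R3.
R4 ← R4 / (12).
R1 ← R1 + 4·R4.
R2 ← R2 − 7/2·R4.
R3 ← R3 + 1·R4.
R5 ← R5 + 77/2·R4.
R5 ← R5 / (-16573/264).
R1 ← R1 + 182/33·R5.
R2 ← R2 − 1151/264·R5.
R3 ← R3 − 5/12·R5.
R4 ← R4 + 17/132·R5.
Reading off the reduced rows gives x_1 = -14/5, x_2 = 1, x_3 = 2, x_4 = 2, x_5 = -2/3.

x_1 = -14/5, x_2 = 1, x_3 = 2, x_4 = 2, x_5 = -2/3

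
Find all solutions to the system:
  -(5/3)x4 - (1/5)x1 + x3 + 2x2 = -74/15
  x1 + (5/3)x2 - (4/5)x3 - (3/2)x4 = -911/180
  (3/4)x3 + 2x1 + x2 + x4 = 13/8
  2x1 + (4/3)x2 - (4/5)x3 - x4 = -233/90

x1 = 4/3, x2 = -8/3, x3 = 3/2, x4 = 1/2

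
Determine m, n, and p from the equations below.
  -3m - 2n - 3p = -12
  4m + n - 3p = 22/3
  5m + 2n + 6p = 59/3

m = 7/3, n = 1, p = 1

Row-reduce the augmented matrix:
R1 ← R1 / (-3).
R2 ← R2 − 4·R1.
R3 ← R3 − 5·R1.
R2 ← R2 / (-5/3).
R1 ← R1 − 2/3·R2.
R3 ← R3 + 4/3·R2.
R3 ← R3 / (33/5).
R1 ← R1 + 9/5·R3.
R2 ← R2 − 21/5·R3.
Reading off the reduced rows gives m = 7/3, n = 1, p = 1.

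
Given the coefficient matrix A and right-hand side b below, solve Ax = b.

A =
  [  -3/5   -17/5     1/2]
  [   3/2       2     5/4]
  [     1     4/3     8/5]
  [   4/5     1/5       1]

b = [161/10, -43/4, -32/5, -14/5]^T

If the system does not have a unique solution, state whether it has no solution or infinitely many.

no solution

Row-reduce:
R1 ← R1 / (-3/5).
R2 ← R2 − 3/2·R1.
R3 ← R3 − 1·R1.
R4 ← R4 − 4/5·R1.
R2 ← R2 / (-13/2).
R1 ← R1 − 17/3·R2.
R3 ← R3 + 13/3·R2.
R4 ← R4 + 13/3·R2.
R3 ← R3 / (23/30).
R1 ← R1 − 35/26·R3.
R2 ← R2 + 5/13·R3.
Row 4 reduces to 0 = -1, a contradiction. The system is inconsistent.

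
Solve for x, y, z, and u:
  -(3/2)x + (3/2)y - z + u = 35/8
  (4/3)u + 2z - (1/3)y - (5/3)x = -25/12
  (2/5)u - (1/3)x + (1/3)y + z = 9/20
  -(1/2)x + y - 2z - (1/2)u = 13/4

Row-reduce the augmented matrix:
R1 ← R1 / (-3/2).
R2 ← R2 + 5/3·R1.
R3 ← R3 + 1/3·R1.
R4 ← R4 + 1/2·R1.
R2 ← R2 / (-2).
R1 ← R1 + 1·R2.
R4 ← R4 − 1/2·R2.
R3 ← R3 / (11/9).
R1 ← R1 + 8/9·R3.
R2 ← R2 + 14/9·R3.
R4 ← R4 + 8/9·R3.
R4 ← R4 / (-107/165).
R1 ← R1 + 107/165·R4.
R2 ← R2 − 19/165·R4.
R3 ← R3 − 8/55·R4.
Reading off the reduced rows gives x = 1/2, y = 11/4, z = -1/2, u = 1/2.

x = 1/2, y = 11/4, z = -1/2, u = 1/2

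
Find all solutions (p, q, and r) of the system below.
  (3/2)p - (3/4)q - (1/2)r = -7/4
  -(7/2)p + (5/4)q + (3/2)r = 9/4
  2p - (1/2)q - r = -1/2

infinitely many solutions

Row-reduce:
R1 ← R1 / (3/2).
R2 ← R2 + 7/2·R1.
R3 ← R3 − 2·R1.
R2 ← R2 / (-1/2).
R1 ← R1 + 1/2·R2.
R3 ← R3 − 1/2·R2.
Rank is 2 with 3 unknowns, leaving r free.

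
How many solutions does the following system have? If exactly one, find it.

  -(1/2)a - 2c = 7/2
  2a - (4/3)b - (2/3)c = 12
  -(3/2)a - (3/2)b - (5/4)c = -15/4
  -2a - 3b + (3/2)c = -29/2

Row-reduce the augmented matrix:
R1 ← R1 / (-1/2).
R2 ← R2 − 2·R1.
R3 ← R3 + 3/2·R1.
R4 ← R4 + 2·R1.
R2 ← R2 / (-4/3).
R3 ← R3 + 3/2·R2.
R4 ← R4 + 3·R2.
R3 ← R3 / (29/2).
R1 ← R1 − 4·R3.
R2 ← R2 − 13/2·R3.
R4 ← R4 − 29·R3.
R4 reduces to 0 = 0, so the extra equation is consistent.
Reading off the reduced rows gives a = 5, b = 0, c = -3.

a = 5, b = 0, c = -3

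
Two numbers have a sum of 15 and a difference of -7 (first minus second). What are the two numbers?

first number: 4, second number: 11

Let x = first number, y = second number.
  x + y = 15
  x - y = -7
Row-reduce the augmented matrix:
R2 ← R2 − 1·R1.
R2 ← R2 / (-2).
R1 ← R1 − 1·R2.
Reading off the reduced rows gives x = 4, y = 11.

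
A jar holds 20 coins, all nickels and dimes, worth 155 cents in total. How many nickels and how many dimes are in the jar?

Let n = nickels, d = dimes.
  n + d = 20
  5n + 10d = 155
From equation 1: n = 20 − d.
Substitute into equation 2 and solve: d = 11.
Then n = 9.

nickels: 9, dimes: 11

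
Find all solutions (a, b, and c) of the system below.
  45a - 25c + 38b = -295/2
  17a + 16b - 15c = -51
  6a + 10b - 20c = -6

Row-reduce:
R1 ← R1 / (45).
R2 ← R2 − 17·R1.
R3 ← R3 − 6·R1.
R2 ← R2 / (74/45).
R1 ← R1 − 38/45·R2.
R3 ← R3 − 74/15·R2.
Row 3 reduces to 0 = -1/2, a contradiction. The system is inconsistent.

no solution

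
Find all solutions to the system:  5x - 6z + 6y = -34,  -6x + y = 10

infinitely many solutions

Row-reduce:
R1 ← R1 / (5).
R2 ← R2 + 6·R1.
R2 ← R2 / (41/5).
R1 ← R1 − 6/5·R2.
Rank is 2 with 3 unknowns, leaving z free.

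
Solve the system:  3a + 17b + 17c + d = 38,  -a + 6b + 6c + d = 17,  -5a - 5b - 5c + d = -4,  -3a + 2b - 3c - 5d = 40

Row-reduce:
R1 ← R1 / (3).
R2 ← R2 + 1·R1.
R3 ← R3 + 5·R1.
R4 ← R4 + 3·R1.
R2 ← R2 / (35/3).
R1 ← R1 − 17/3·R2.
R3 ← R3 − 70/3·R2.
R4 ← R4 − 19·R2.
Swap R3 and R4.
R3 ← R3 / (-5).
R2 ← R2 − 1·R3.
Rank is 3 with 4 unknowns, leaving d free.

infinitely many solutions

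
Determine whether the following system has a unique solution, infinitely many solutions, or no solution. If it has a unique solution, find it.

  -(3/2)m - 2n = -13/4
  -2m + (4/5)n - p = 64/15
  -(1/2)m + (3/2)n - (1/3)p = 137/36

Row-reduce the augmented matrix:
R1 ← R1 / (-3/2).
R2 ← R2 + 2·R1.
R3 ← R3 + 1/2·R1.
R2 ← R2 / (52/15).
R1 ← R1 − 4/3·R2.
R3 ← R3 − 13/6·R2.
R3 ← R3 / (7/24).
R1 ← R1 − 5/13·R3.
R2 ← R2 + 15/52·R3.
Reading off the reduced rows gives m = -1/2, n = 2, p = -5/3.

m = -1/2, n = 2, p = -5/3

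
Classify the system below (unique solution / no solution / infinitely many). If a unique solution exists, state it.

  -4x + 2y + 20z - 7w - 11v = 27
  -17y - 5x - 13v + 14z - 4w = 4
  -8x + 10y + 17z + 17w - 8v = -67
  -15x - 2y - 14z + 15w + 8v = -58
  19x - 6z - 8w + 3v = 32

no solution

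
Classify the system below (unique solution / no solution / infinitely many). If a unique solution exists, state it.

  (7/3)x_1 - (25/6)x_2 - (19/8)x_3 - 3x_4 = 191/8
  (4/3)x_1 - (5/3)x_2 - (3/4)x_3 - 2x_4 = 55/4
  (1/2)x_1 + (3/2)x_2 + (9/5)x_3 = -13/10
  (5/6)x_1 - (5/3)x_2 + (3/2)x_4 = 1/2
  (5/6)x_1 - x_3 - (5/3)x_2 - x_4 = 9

no solution

Row-reduce:
R1 ← R1 / (7/3).
R2 ← R2 − 4/3·R1.
R3 ← R3 − 1/2·R1.
R4 ← R4 − 5/6·R1.
R5 ← R5 − 5/6·R1.
R2 ← R2 / (5/7).
R1 ← R1 + 25/14·R2.
R3 ← R3 − 67/28·R2.
R4 ← R4 + 5/28·R2.
R5 ← R5 + 5/28·R2.
R3 ← R3 / (11/40).
R1 ← R1 − 1/2·R3.
R2 ← R2 − 17/20·R3.
R4 ← R4 − 1·R3.
R4 ← R4 / (-73/22).
R1 ← R1 + 54/11·R4.
R2 ← R2 + 294/55·R4.
R3 ← R3 − 64/11·R4.
Row 5 reduces to 0 = 1/2, a contradiction. The system is inconsistent.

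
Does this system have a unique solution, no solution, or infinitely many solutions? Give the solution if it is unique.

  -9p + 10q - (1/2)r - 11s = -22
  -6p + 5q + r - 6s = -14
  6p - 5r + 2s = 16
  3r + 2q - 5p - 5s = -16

Row-reduce:
R1 ← R1 / (-9).
R2 ← R2 + 6·R1.
R3 ← R3 − 6·R1.
R4 ← R4 + 5·R1.
R2 ← R2 / (-5/3).
R1 ← R1 + 10/9·R2.
R3 ← R3 − 20/3·R2.
R4 ← R4 + 32/9·R2.
Swap R3 and R4.
R3 ← R3 / (13/30).
R1 ← R1 + 5/6·R3.
R2 ← R2 + 4/5·R3.
Row 4 reduces to 0 = 4, a contradiction. The system is inconsistent.

no solution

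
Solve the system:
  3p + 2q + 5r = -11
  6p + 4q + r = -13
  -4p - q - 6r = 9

p = 0, q = -3, r = -1

Row-reduce the augmented matrix:
R1 ← R1 / (3).
R2 ← R2 − 6·R1.
R3 ← R3 + 4·R1.
Swap R2 and R3.
R2 ← R2 / (5/3).
R1 ← R1 − 2/3·R2.
R3 ← R3 / (-9).
R1 ← R1 − 7/5·R3.
R2 ← R2 − 2/5·R3.
Reading off the reduced rows gives p = 0, q = -3, r = -1.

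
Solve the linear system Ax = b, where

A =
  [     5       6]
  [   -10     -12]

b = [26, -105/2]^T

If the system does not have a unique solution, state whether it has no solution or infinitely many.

no solution

Row-reduce:
R1 ← R1 / (5).
R2 ← R2 + 10·R1.
Row 2 reduces to 0 = -1/2, a contradiction. The system is inconsistent.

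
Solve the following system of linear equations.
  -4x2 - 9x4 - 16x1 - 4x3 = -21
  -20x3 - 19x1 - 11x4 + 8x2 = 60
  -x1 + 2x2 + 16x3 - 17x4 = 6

infinitely many solutions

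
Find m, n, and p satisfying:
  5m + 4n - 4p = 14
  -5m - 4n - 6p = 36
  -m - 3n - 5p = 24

m = -2, n = 1, p = -5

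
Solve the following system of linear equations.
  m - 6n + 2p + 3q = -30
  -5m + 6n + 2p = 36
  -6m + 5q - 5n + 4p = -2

infinitely many solutions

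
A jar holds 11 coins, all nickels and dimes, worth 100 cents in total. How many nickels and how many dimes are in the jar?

Let n = nickels, d = dimes.
  n + d = 11
  5n + 10d = 100
From equation 1: n = 11 − d.
Substitute into equation 2 and solve: d = 9.
Then n = 2.

nickels: 2, dimes: 9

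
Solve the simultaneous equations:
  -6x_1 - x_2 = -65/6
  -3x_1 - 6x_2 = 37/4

x_1 = 9/4, x_2 = -8/3

Row-reduce the augmented matrix:
R1 ← R1 / (-6).
R2 ← R2 + 3·R1.
R2 ← R2 / (-11/2).
R1 ← R1 − 1/6·R2.
Reading off the reduced rows gives x_1 = 9/4, x_2 = -8/3.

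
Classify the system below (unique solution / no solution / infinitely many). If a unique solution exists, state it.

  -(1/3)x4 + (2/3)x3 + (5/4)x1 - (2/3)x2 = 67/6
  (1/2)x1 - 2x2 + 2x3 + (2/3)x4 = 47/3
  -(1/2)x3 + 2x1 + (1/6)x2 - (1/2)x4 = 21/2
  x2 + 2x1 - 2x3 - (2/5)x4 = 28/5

x1 = 6, x2 = -6, x3 = 0, x4 = 1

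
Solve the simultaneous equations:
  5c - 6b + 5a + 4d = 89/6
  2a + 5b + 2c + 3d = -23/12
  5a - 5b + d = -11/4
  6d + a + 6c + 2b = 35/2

Row-reduce the augmented matrix:
R1 ← R1 / (5).
R2 ← R2 − 2·R1.
R3 ← R3 − 5·R1.
R4 ← R4 − 1·R1.
R2 ← R2 / (37/5).
R1 ← R1 + 6/5·R2.
R3 ← R3 − 1·R2.
R4 ← R4 − 16/5·R2.
R3 ← R3 / (-5).
R1 ← R1 − 1·R3.
R4 ← R4 − 5·R3.
R4 ← R4 / (52/37).
R1 ← R1 − 72/185·R4.
R2 ← R2 − 7/37·R4.
R3 ← R3 − 118/185·R4.
Reading off the reduced rows gives a = -2, b = -5/4, c = 8/3, d = 1.

a = -2, b = -5/4, c = 8/3, d = 1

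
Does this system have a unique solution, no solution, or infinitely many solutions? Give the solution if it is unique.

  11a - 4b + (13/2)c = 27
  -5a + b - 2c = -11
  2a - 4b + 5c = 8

no solution

Row-reduce:
R1 ← R1 / (11).
R2 ← R2 + 5·R1.
R3 ← R3 − 2·R1.
R2 ← R2 / (-9/11).
R1 ← R1 + 4/11·R2.
R3 ← R3 + 36/11·R2.
Row 3 reduces to 0 = -2, a contradiction. The system is inconsistent.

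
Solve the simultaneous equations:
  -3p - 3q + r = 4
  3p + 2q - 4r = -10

infinitely many solutions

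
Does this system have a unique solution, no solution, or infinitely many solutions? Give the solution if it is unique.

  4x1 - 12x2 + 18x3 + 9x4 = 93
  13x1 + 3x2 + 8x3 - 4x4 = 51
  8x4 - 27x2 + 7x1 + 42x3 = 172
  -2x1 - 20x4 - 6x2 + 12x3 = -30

Row-reduce:
R1 ← R1 / (4).
R2 ← R2 − 13·R1.
R3 ← R3 − 7·R1.
R4 ← R4 + 2·R1.
R2 ← R2 / (42).
R1 ← R1 + 3·R2.
R3 ← R3 + 6·R2.
R4 ← R4 + 12·R2.
R3 ← R3 / (23/7).
R1 ← R1 − 25/28·R3.
R2 ← R2 + 101/84·R3.
R4 ← R4 − 46/7·R3.
Row 4 reduces to 0 = -2, a contradiction. The system is inconsistent.

no solution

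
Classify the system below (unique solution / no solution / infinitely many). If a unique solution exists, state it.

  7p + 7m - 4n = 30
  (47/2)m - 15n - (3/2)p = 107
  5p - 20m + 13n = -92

Row-reduce:
R1 ← R1 / (7).
R2 ← R2 − 47/2·R1.
R3 ← R3 + 20·R1.
R2 ← R2 / (-11/7).
R1 ← R1 + 4/7·R2.
R3 ← R3 − 11/7·R2.
Rank is 2 with 3 unknowns, leaving p free.

infinitely many solutions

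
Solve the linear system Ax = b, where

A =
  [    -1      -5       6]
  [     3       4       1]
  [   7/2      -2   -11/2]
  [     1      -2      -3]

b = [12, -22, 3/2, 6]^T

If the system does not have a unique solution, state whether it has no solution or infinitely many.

no solution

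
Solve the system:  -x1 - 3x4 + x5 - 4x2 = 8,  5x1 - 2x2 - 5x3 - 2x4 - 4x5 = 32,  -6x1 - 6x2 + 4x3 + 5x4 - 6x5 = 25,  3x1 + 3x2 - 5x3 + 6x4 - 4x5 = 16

Row-reduce:
R1 ← R1 / (-1).
R2 ← R2 − 5·R1.
R3 ← R3 + 6·R1.
R4 ← R4 − 3·R1.
R2 ← R2 / (-22).
R1 ← R1 − 4·R2.
R3 ← R3 − 18·R2.
R4 ← R4 + 9·R2.
R3 ← R3 / (-1/11).
R1 ← R1 + 10/11·R3.
R2 ← R2 − 5/22·R3.
R4 ← R4 + 65/22·R3.
R4 ← R4 / (-583/2).
R1 ← R1 + 91·R4.
R2 ← R2 − 47/2·R4.
R3 ← R3 + 100·R4.
Rank is 4 with 5 unknowns, leaving x5 free.

infinitely many solutions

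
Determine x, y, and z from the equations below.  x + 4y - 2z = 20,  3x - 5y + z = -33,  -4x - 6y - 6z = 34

Row-reduce the augmented matrix:
R2 ← R2 − 3·R1.
R3 ← R3 + 4·R1.
R2 ← R2 / (-17).
R1 ← R1 − 4·R2.
R3 ← R3 − 10·R2.
R3 ← R3 / (-168/17).
R1 ← R1 + 6/17·R3.
R2 ← R2 + 7/17·R3.
Reading off the reduced rows gives x = -4, y = 3, z = -6.

x = -4, y = 3, z = -6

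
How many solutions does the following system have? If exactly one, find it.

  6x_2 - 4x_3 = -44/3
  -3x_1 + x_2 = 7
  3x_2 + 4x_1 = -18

x_1 = -3, x_2 = -2, x_3 = 2/3

Row-reduce the augmented matrix:
Swap R1 and R2.
R1 ← R1 / (-3).
R3 ← R3 − 4·R1.
R2 ← R2 / (6).
R1 ← R1 + 1/3·R2.
R3 ← R3 − 13/3·R2.
R3 ← R3 / (26/9).
R1 ← R1 + 2/9·R3.
R2 ← R2 + 2/3·R3.
Reading off the reduced rows gives x_1 = -3, x_2 = -2, x_3 = 2/3.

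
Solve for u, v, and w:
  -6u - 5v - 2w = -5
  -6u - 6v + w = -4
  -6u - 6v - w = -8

Row-reduce the augmented matrix:
R1 ← R1 / (-6).
R2 ← R2 + 6·R1.
R3 ← R3 + 6·R1.
R2 ← R2 / (-1).
R1 ← R1 − 5/6·R2.
R3 ← R3 + 1·R2.
R3 ← R3 / (-2).
R1 ← R1 − 17/6·R3.
R2 ← R2 + 3·R3.
Reading off the reduced rows gives u = -4, v = 5, w = 2.

u = -4, v = 5, w = 2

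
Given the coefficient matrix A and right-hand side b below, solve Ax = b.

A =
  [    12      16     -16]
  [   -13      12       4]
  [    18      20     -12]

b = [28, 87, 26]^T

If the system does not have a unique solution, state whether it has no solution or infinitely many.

x_1 = -3, x_2 = 4, x_3 = 0

Row-reduce the augmented matrix:
R1 ← R1 / (12).
R2 ← R2 + 13·R1.
R3 ← R3 − 18·R1.
R2 ← R2 / (88/3).
R1 ← R1 − 4/3·R2.
R3 ← R3 + 4·R2.
R3 ← R3 / (112/11).
R1 ← R1 + 8/11·R3.
R2 ← R2 + 5/11·R3.
Reading off the reduced rows gives x_1 = -3, x_2 = 4, x_3 = 0.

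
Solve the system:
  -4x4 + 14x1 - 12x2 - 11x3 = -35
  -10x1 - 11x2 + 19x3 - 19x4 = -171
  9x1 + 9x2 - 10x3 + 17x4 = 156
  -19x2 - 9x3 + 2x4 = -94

Row-reduce the augmented matrix:
R1 ← R1 / (14).
R2 ← R2 + 10·R1.
R3 ← R3 − 9·R1.
R2 ← R2 / (-137/7).
R1 ← R1 + 6/7·R2.
R3 ← R3 − 117/7·R2.
R4 ← R4 + 19·R2.
R3 ← R3 / (1805/274).
R1 ← R1 + 349/274·R3.
R2 ← R2 + 78/137·R3.
R4 ← R4 + 2715/137·R3.
R4 ← R4 / (9365/361).
R1 ← R1 − 1528/1805·R4.
R2 ← R2 − 2157/1805·R4.
R3 ← R3 − 248/1805·R4.
Reading off the reduced rows gives x1 = 4, x2 = 5, x3 = 1, x4 = 5.

x1 = 4, x2 = 5, x3 = 1, x4 = 5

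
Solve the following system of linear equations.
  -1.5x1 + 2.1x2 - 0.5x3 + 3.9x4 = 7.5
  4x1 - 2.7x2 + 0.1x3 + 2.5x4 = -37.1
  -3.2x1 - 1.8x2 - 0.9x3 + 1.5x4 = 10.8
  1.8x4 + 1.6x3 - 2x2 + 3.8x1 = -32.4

x1 = -6, x2 = 3, x3 = 0, x4 = -2

Row-reduce the augmented matrix:
R1 ← R1 / (-3/2).
R2 ← R2 − 4·R1.
R3 ← R3 + 16/5·R1.
R4 ← R4 − 19/5·R1.
R2 ← R2 / (29/10).
R1 ← R1 + 7/5·R2.
R3 ← R3 + 157/25·R2.
R4 ← R4 − 83/25·R2.
R3 ← R3 / (-3631/1450).
R1 ← R1 + 38/145·R3.
R2 ← R2 + 37/87·R3.
R4 ← R4 − 3796/2175·R3.
R4 ← R4 / (633329/54465).
R1 ← R1 − 5148/3631·R4.
R2 ← R2 − 9392/10893·R4.
R3 ← R3 + 30617/3631·R4.
Reading off the reduced rows gives x1 = -6, x2 = 3, x3 = 0, x4 = -2.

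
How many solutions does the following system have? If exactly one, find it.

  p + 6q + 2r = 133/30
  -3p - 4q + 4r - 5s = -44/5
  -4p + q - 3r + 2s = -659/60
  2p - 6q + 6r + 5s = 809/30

p = 7/3, q = -1/4, r = 9/5, s = 2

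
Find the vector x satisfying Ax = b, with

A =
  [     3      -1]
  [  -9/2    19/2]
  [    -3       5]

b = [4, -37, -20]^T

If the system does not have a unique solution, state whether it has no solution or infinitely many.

no solution

Row-reduce:
R1 ← R1 / (3).
R2 ← R2 + 9/2·R1.
R3 ← R3 + 3·R1.
R2 ← R2 / (8).
R1 ← R1 + 1/3·R2.
R3 ← R3 − 4·R2.
Row 3 reduces to 0 = -1/2, a contradiction. The system is inconsistent.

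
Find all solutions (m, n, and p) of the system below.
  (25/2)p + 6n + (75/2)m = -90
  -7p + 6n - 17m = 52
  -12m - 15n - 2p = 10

Row-reduce:
R1 ← R1 / (75/2).
R2 ← R2 + 17·R1.
R3 ← R3 + 12·R1.
R2 ← R2 / (218/25).
R1 ← R1 − 4/25·R2.
R3 ← R3 + 327/25·R2.
Row 3 reduces to 0 = -2, a contradiction. The system is inconsistent.

no solution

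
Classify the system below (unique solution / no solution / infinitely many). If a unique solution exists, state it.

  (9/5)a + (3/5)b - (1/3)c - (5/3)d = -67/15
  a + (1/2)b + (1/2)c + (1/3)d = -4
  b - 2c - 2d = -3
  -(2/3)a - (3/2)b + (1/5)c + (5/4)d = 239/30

a = -1, b = -5, c = -1, d = 0

Row-reduce the augmented matrix:
R1 ← R1 / (9/5).
R2 ← R2 − 1·R1.
R4 ← R4 + 2/3·R1.
R2 ← R2 / (1/6).
R1 ← R1 − 1/3·R2.
R3 ← R3 − 1·R2.
R4 ← R4 + 23/18·R2.
R3 ← R3 / (-55/9).
R1 ← R1 + 14/9·R3.
R2 ← R2 − 37/9·R3.
R4 ← R4 − 1439/270·R3.
R4 ← R4 / (19339/9900).
R1 ← R1 + 167/165·R4.
R2 ← R2 − 62/55·R4.
R3 ← R3 − 86/55·R4.
Reading off the reduced rows gives a = -1, b = -5, c = -1, d = 0.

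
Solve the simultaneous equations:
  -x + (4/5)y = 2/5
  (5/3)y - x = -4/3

x = -2, y = -2

From equation 1: x = -2/5 + 4/5·y.
Substitute into equation 2 and solve: y = -2.
Then x = -2.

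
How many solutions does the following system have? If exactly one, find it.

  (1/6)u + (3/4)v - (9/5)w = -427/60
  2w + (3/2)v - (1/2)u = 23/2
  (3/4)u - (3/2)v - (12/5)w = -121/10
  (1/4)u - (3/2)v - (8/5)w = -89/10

no solution

Row-reduce:
R1 ← R1 / (1/6).
R2 ← R2 + 1/2·R1.
R3 ← R3 − 3/4·R1.
R4 ← R4 − 1/4·R1.
R2 ← R2 / (15/4).
R1 ← R1 − 9/2·R2.
R3 ← R3 + 39/8·R2.
R4 ← R4 + 21/8·R2.
R3 ← R3 / (32/25).
R1 ← R1 + 168/25·R3.
R2 ← R2 + 68/75·R3.
R4 ← R4 + 32/25·R3.
Row 4 reduces to 0 = 2, a contradiction. The system is inconsistent.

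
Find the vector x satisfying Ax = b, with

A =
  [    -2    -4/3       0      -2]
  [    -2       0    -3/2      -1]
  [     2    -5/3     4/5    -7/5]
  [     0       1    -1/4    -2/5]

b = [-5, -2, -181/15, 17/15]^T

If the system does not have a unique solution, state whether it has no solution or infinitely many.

Row-reduce the augmented matrix:
R1 ← R1 / (-2).
R2 ← R2 + 2·R1.
R3 ← R3 − 2·R1.
R2 ← R2 / (4/3).
R1 ← R1 − 2/3·R2.
R3 ← R3 + 3·R2.
R4 ← R4 − 1·R2.
R3 ← R3 / (-103/40).
R1 ← R1 − 3/4·R3.
R2 ← R2 + 9/8·R3.
R4 ← R4 − 7/8·R3.
R4 ← R4 / (-1587/1030).
R1 ← R1 − 17/103·R4.
R2 ← R2 − 129/103·R4.
R3 ← R3 − 46/103·R4.
Reading off the reduced rows gives x_1 = -5/2, x_2 = 3, x_3 = 8/3, x_4 = 3.

x_1 = -5/2, x_2 = 3, x_3 = 8/3, x_4 = 3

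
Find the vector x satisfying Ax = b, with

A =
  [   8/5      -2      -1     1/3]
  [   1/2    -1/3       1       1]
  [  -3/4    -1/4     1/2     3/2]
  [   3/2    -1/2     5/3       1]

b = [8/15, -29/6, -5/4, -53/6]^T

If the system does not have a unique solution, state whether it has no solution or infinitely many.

infinitely many solutions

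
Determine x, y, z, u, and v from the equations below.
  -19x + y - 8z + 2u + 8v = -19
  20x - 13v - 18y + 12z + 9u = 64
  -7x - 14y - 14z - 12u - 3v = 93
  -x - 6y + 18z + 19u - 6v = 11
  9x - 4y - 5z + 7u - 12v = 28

x = -2, y = -3, z = 1, u = -3, v = -5

Row-reduce the augmented matrix:
R1 ← R1 / (-19).
R2 ← R2 − 20·R1.
R3 ← R3 + 7·R1.
R4 ← R4 + 1·R1.
R5 ← R5 − 9·R1.
R2 ← R2 / (-322/19).
R1 ← R1 + 1/19·R2.
R3 ← R3 + 273/19·R2.
R4 ← R4 + 115/19·R2.
R5 ← R5 + 67/19·R2.
R3 ← R3 / (-324/23).
R1 ← R1 − 66/161·R3.
R2 ← R2 + 34/161·R3.
R4 ← R4 − 120/7·R3.
R5 ← R5 + 1535/161·R3.
R4 ← R4 / (-4547/378).
R1 ← R1 + 593/756·R4.
R2 ← R2 + 733/2268·R4.
R3 ← R3 − 1019/648·R4.
R5 ← R5 − 93575/4536·R4.
R5 ← R5 / (-83562/4547).
R1 ← R1 − 41/4547·R5.
R2 ← R2 − 2261/4547·R5.
R3 ← R3 + 3672/4547·R5.
R4 ← R4 − 2759/4547·R5.
Reading off the reduced rows gives x = -2, y = -3, z = 1, u = -3, v = -5.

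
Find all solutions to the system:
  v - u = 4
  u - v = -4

Row-reduce:
R1 ← R1 / (-1).
R2 ← R2 − 1·R1.
Rank is 1 with 2 unknowns, leaving v free.

infinitely many solutions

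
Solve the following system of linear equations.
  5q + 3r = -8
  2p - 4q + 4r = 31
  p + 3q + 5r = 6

Row-reduce:
Swap R1 and R2.
R1 ← R1 / (2).
R3 ← R3 − 1·R1.
R2 ← R2 / (5).
R1 ← R1 + 2·R2.
R3 ← R3 − 5·R2.
Row 3 reduces to 0 = -3/2, a contradiction. The system is inconsistent.

no solution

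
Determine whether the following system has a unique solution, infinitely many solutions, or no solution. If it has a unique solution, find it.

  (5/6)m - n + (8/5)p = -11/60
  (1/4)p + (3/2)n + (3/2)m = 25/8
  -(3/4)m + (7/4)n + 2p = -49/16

m = 2, n = 1/4, p = -1

Row-reduce the augmented matrix:
R1 ← R1 / (5/6).
R2 ← R2 − 3/2·R1.
R3 ← R3 + 3/4·R1.
R2 ← R2 / (33/10).
R1 ← R1 + 6/5·R2.
R3 ← R3 − 17/20·R2.
R3 ← R3 / (1087/264).
R1 ← R1 − 53/55·R3.
R2 ← R2 + 263/330·R3.
Reading off the reduced rows gives m = 2, n = 1/4, p = -1.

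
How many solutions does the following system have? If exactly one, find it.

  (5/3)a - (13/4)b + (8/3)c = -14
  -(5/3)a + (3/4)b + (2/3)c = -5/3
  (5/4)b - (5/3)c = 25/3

no solution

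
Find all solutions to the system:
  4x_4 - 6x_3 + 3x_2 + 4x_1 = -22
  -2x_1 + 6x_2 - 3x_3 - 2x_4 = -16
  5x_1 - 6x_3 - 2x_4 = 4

Row-reduce:
R1 ← R1 / (4).
R2 ← R2 + 2·R1.
R3 ← R3 − 5·R1.
R2 ← R2 / (15/2).
R1 ← R1 − 3/4·R2.
R3 ← R3 + 15/4·R2.
R3 ← R3 / (-3/2).
R1 ← R1 + 9/10·R3.
R2 ← R2 + 4/5·R3.
Rank is 3 with 4 unknowns, leaving x_4 free.

infinitely many solutions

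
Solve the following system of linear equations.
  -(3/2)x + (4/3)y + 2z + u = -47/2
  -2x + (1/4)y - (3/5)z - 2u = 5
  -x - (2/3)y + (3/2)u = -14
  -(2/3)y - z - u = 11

Row-reduce the augmented matrix:
R1 ← R1 / (-3/2).
R2 ← R2 + 2·R1.
R3 ← R3 + 1·R1.
R2 ← R2 / (-55/36).
R1 ← R1 + 8/9·R2.
R3 ← R3 + 14/9·R2.
R4 ← R4 + 2/3·R2.
R3 ← R3 / (548/275).
R1 ← R1 − 156/275·R3.
R2 ← R2 − 588/275·R3.
R4 ← R4 − 117/275·R3.
R4 ← R4 / (-491/1096).
R1 ← R1 − 19/274·R4.
R2 ← R2 + 645/274·R4.
R3 ← R3 − 2325/1096·R4.
Reading off the reduced rows gives x = 5, y = 0, z = -5, u = -6.

x = 5, y = 0, z = -5, u = -6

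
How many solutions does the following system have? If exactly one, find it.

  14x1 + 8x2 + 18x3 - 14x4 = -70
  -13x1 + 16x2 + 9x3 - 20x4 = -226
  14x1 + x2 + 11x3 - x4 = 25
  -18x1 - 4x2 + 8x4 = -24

x1 = 4, x2 = -6, x3 = -2, x4 = 3

Row-reduce the augmented matrix:
R1 ← R1 / (14).
R2 ← R2 + 13·R1.
R3 ← R3 − 14·R1.
R4 ← R4 + 18·R1.
R2 ← R2 / (164/7).
R1 ← R1 − 4/7·R2.
R3 ← R3 + 7·R2.
R4 ← R4 − 44/7·R2.
R3 ← R3 / (28/41).
R1 ← R1 − 27/41·R3.
R2 ← R2 − 45/41·R3.
R4 ← R4 − 666/41·R3.
R4 ← R4 / (-4247/56).
R1 ← R1 + 361/112·R4.
R2 ← R2 + 723/112·R4.
R3 ← R3 − 515/112·R4.
Reading off the reduced rows gives x1 = 4, x2 = -6, x3 = -2, x4 = 3.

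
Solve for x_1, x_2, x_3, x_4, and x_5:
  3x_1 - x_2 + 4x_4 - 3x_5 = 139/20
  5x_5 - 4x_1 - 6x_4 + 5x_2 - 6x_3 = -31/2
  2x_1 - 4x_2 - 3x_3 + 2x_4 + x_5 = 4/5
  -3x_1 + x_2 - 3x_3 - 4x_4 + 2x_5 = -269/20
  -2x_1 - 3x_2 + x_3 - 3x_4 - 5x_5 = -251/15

Row-reduce the augmented matrix:
R1 ← R1 / (3).
R2 ← R2 + 4·R1.
R3 ← R3 − 2·R1.
R4 ← R4 + 3·R1.
R5 ← R5 + 2·R1.
R2 ← R2 / (11/3).
R1 ← R1 + 1/3·R2.
R3 ← R3 + 10/3·R2.
R5 ← R5 + 11/3·R2.
R3 ← R3 / (-93/11).
R1 ← R1 + 6/11·R3.
R2 ← R2 + 18/11·R3.
R4 ← R4 + 3·R3.
R5 ← R5 + 5·R3.
R4 ← R4 / (14/31).
R1 ← R1 − 42/31·R4.
R2 ← R2 − 2/31·R4.
R3 ← R3 − 14/93·R4.
R5 ← R5 + 23/93·R4.
R5 ← R5 / (-202/21).
R1 ← R1 − 6·R5.
R2 ← R2 + 1/7·R5.
R3 ← R3 − 1/3·R5.
R4 ← R4 + 37/7·R5.
Reading off the reduced rows gives x_1 = 11/4, x_2 = 4/5, x_3 = 5/3, x_4 = 1, x_5 = 3/2.

x_1 = 11/4, x_2 = 4/5, x_3 = 5/3, x_4 = 1, x_5 = 3/2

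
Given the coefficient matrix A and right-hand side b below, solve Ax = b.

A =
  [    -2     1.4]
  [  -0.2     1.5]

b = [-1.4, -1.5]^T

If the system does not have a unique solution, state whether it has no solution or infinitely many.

x_1 = 0, x_2 = -1

Row-reduce the augmented matrix:
R1 ← R1 / (-2).
R2 ← R2 + 1/5·R1.
R2 ← R2 / (34/25).
R1 ← R1 + 7/10·R2.
Reading off the reduced rows gives x_1 = 0, x_2 = -1.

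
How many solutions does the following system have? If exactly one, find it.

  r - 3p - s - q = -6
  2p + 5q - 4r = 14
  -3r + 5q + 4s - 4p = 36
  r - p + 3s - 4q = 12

Row-reduce the augmented matrix:
R1 ← R1 / (-3).
R2 ← R2 − 2·R1.
R3 ← R3 + 4·R1.
R4 ← R4 + 1·R1.
R2 ← R2 / (13/3).
R1 ← R1 − 1/3·R2.
R3 ← R3 − 19/3·R2.
R4 ← R4 + 11/3·R2.
R3 ← R3 / (7/13).
R1 ← R1 + 1/13·R3.
R2 ← R2 + 10/13·R3.
R4 ← R4 + 28/13·R3.
R4 ← R4 / (28).
R1 ← R1 − 9/7·R4.
R2 ← R2 − 62/7·R4.
R3 ← R3 − 82/7·R4.
Reading off the reduced rows gives p = -1, q = 0, r = -4, s = 5.

p = -1, q = 0, r = -4, s = 5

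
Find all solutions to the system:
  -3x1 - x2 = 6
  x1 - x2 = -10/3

From equation 1: x2 = -6 − 3·x1.
Substitute into equation 2 and solve: x1 = -7/3.
Then x2 = 1.

x1 = -7/3, x2 = 1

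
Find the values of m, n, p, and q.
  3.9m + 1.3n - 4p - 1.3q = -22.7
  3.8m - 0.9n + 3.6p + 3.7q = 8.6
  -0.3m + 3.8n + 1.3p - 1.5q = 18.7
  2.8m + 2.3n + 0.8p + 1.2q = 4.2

m = -1, n = 2, p = 6, q = -2

Row-reduce the augmented matrix:
R1 ← R1 / (39/10).
R2 ← R2 − 19/5·R1.
R3 ← R3 + 3/10·R1.
R4 ← R4 − 14/5·R1.
R2 ← R2 / (-13/6).
R1 ← R1 − 1/3·R2.
R3 ← R3 − 39/10·R2.
R4 ← R4 − 41/30·R2.
R3 ← R3 / (9417/650).
R1 ← R1 − 108/845·R3.
R2 ← R2 + 2924/845·R3.
R4 ← R4 − 35494/4225·R3.
R4 ← R4 / (1236359/1224210).
R1 ← R1 − 14936/40807·R4.
R2 ← R2 + 1535/2847·R4.
R3 ← R3 − 4771/9417·R4.
Reading off the reduced rows gives m = -1, n = 2, p = 6, q = -2.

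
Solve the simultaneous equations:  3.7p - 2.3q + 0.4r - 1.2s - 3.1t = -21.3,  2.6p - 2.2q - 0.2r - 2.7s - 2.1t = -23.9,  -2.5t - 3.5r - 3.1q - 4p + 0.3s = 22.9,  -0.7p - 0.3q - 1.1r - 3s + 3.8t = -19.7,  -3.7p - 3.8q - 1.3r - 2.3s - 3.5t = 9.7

p = -5, q = 3, r = -1, s = 4, t = -3

Row-reduce the augmented matrix:
R1 ← R1 / (37/10).
R2 ← R2 − 13/5·R1.
R3 ← R3 + 4·R1.
R4 ← R4 + 7/10·R1.
R5 ← R5 + 37/10·R1.
R2 ← R2 / (-108/185).
R1 ← R1 + 23/37·R2.
R3 ← R3 + 2067/370·R2.
R4 ← R4 + 136/185·R2.
R5 ← R5 + 61/10·R2.
R3 ← R3 / (553/360).
R1 ← R1 − 67/108·R3.
R2 ← R2 − 89/108·R3.
R4 ← R4 + 113/270·R3.
R5 ← R5 − 4457/1080·R3.
R4 ← R4 / (1163/316).
R1 ← R1 + 809/158·R4.
R2 ← R2 + 919/158·R4.
R3 ← R3 − 1725/158·R4.
R5 ← R5 + 11516/395·R4.
R5 ← R5 / (3618577/174450).
R1 ← R1 − 20794/5815·R5.
R2 ← R2 − 31909/5815·R5.
R3 ← R3 + 9539/1163·R5.
R4 ← R4 − 6239/17445·R5.
Reading off the reduced rows gives p = -5, q = 3, r = -1, s = 4, t = -3.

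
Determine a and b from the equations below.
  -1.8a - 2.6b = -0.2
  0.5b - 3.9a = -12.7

a = 3, b = -2

Row-reduce the augmented matrix:
R1 ← R1 / (-9/5).
R2 ← R2 + 39/10·R1.
R2 ← R2 / (92/15).
R1 ← R1 − 13/9·R2.
Reading off the reduced rows gives a = 3, b = -2.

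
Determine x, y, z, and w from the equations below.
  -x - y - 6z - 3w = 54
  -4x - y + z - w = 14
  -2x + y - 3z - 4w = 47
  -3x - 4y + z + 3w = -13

Row-reduce the augmented matrix:
R1 ← R1 / (-1).
R2 ← R2 + 4·R1.
R3 ← R3 + 2·R1.
R4 ← R4 + 3·R1.
R2 ← R2 / (3).
R1 ← R1 − 1·R2.
R3 ← R3 − 3·R2.
R4 ← R4 + 1·R2.
R3 ← R3 / (-16).
R1 ← R1 + 7/3·R3.
R2 ← R2 − 25/3·R3.
R4 ← R4 − 82/3·R3.
R4 ← R4 / (7/24).
R1 ← R1 − 31/48·R4.
R2 ← R2 + 49/48·R4.
R3 ← R3 − 9/16·R4.
Reading off the reduced rows gives x = -4, y = 1, z = -6, w = -5.

x = -4, y = 1, z = -6, w = -5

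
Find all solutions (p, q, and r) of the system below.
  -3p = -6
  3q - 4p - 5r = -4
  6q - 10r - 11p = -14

infinitely many solutions

Row-reduce:
R1 ← R1 / (-3).
R2 ← R2 + 4·R1.
R3 ← R3 + 11·R1.
R2 ← R2 / (3).
R3 ← R3 − 6·R2.
Rank is 2 with 3 unknowns, leaving r free.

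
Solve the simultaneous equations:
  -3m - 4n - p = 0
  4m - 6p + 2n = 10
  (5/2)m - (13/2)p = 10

Row-reduce:
R1 ← R1 / (-3).
R2 ← R2 − 4·R1.
R3 ← R3 − 5/2·R1.
R2 ← R2 / (-10/3).
R1 ← R1 − 4/3·R2.
R3 ← R3 + 10/3·R2.
Rank is 2 with 3 unknowns, leaving p free.

infinitely many solutions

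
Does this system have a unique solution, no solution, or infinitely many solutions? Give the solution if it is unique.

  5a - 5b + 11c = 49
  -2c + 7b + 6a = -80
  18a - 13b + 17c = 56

Row-reduce the augmented matrix:
R1 ← R1 / (5).
R2 ← R2 − 6·R1.
R3 ← R3 − 18·R1.
R2 ← R2 / (13).
R1 ← R1 + 1·R2.
R3 ← R3 − 5·R2.
R3 ← R3 / (-1089/65).
R1 ← R1 − 67/65·R3.
R2 ← R2 + 76/65·R3.
Reading off the reduced rows gives a = -5, b = -6, c = 4.

a = -5, b = -6, c = 4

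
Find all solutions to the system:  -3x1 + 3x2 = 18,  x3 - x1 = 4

Row-reduce:
R1 ← R1 / (-3).
R2 ← R2 + 1·R1.
R2 ← R2 / (-1).
R1 ← R1 + 1·R2.
Rank is 2 with 3 unknowns, leaving x3 free.

infinitely many solutions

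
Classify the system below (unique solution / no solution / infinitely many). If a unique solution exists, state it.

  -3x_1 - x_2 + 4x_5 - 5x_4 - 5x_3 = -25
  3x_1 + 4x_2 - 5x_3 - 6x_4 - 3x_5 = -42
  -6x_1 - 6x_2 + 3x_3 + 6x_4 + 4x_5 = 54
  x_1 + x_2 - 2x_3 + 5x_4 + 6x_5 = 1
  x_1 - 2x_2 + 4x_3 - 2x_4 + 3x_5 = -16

x_1 = -3, x_2 = -3, x_3 = 0, x_4 = 5, x_5 = -3

Row-reduce the augmented matrix:
R1 ← R1 / (-3).
R2 ← R2 − 3·R1.
R3 ← R3 + 6·R1.
R4 ← R4 − 1·R1.
R5 ← R5 − 1·R1.
R2 ← R2 / (3).
R1 ← R1 − 1/3·R2.
R3 ← R3 + 4·R2.
R4 ← R4 − 2/3·R2.
R5 ← R5 + 7/3·R2.
R3 ← R3 / (-1/3).
R1 ← R1 − 25/9·R3.
R2 ← R2 + 10/3·R3.
R4 ← R4 + 13/9·R3.
R5 ← R5 + 49/9·R3.
Swap R4 and R5.
R4 ← R4 / (-34).
R1 ← R1 − 14·R4.
R2 ← R2 + 17·R4.
R3 ← R3 + 4·R4.
R5 ← R5 / (56/3).
R1 ← R1 + 185/51·R5.
R2 ← R2 − 8/3·R5.
R3 ← R3 − 116/51·R5.
R4 ← R4 + 73/51·R5.
Reading off the reduced rows gives x_1 = -3, x_2 = -3, x_3 = 0, x_4 = 5, x_5 = -3.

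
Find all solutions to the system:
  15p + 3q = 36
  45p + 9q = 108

infinitely many solutions

Row-reduce:
R1 ← R1 / (15).
R2 ← R2 − 45·R1.
Rank is 1 with 2 unknowns, leaving q free.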